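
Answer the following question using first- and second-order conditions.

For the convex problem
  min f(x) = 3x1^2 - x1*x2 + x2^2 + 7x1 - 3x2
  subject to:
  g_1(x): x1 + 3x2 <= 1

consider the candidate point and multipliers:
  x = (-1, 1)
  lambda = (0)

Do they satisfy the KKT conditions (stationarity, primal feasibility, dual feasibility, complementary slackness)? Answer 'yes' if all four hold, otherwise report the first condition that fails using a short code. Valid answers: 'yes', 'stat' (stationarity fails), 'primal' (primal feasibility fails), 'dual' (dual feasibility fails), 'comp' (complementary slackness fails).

Gradient of f: grad f(x) = Q x + c = (0, 0)
Constraint values g_i(x) = a_i^T x - b_i:
  g_1((-1, 1)) = 1
Stationarity residual: grad f(x) + sum_i lambda_i a_i = (0, 0)
  -> stationarity OK
Primal feasibility (all g_i <= 0): FAILS
Dual feasibility (all lambda_i >= 0): OK
Complementary slackness (lambda_i * g_i(x) = 0 for all i): OK

Verdict: the first failing condition is primal_feasibility -> primal.

primal


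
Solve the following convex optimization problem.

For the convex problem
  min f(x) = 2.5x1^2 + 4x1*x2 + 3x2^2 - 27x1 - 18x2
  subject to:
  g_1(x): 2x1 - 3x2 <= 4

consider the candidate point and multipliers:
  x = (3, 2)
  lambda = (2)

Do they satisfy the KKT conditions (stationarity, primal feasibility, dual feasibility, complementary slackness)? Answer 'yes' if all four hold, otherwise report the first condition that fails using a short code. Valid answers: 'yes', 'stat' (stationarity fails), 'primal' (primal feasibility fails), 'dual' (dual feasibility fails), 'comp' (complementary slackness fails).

Gradient of f: grad f(x) = Q x + c = (-4, 6)
Constraint values g_i(x) = a_i^T x - b_i:
  g_1((3, 2)) = -4
Stationarity residual: grad f(x) + sum_i lambda_i a_i = (0, 0)
  -> stationarity OK
Primal feasibility (all g_i <= 0): OK
Dual feasibility (all lambda_i >= 0): OK
Complementary slackness (lambda_i * g_i(x) = 0 for all i): FAILS

Verdict: the first failing condition is complementary_slackness -> comp.

comp


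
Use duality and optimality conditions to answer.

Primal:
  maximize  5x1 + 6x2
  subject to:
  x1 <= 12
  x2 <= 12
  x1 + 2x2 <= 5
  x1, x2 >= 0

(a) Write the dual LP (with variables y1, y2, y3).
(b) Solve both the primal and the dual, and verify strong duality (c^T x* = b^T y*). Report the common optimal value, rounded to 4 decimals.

The standard primal-dual pair for 'max c^T x s.t. A x <= b, x >= 0' is:
  Dual:  min b^T y  s.t.  A^T y >= c,  y >= 0.

So the dual LP is:
  minimize  12y1 + 12y2 + 5y3
  subject to:
    y1 + y3 >= 5
    y2 + 2y3 >= 6
    y1, y2, y3 >= 0

Solving the primal: x* = (5, 0).
  primal value c^T x* = 25.
Solving the dual: y* = (0, 0, 5).
  dual value b^T y* = 25.
Strong duality: c^T x* = b^T y*. Confirmed.

25


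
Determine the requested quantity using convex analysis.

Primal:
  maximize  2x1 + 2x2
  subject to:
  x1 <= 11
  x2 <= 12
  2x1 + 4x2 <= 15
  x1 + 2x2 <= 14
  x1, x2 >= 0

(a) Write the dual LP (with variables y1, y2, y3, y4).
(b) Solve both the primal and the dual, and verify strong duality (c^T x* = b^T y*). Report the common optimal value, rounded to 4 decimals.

The standard primal-dual pair for 'max c^T x s.t. A x <= b, x >= 0' is:
  Dual:  min b^T y  s.t.  A^T y >= c,  y >= 0.

So the dual LP is:
  minimize  11y1 + 12y2 + 15y3 + 14y4
  subject to:
    y1 + 2y3 + y4 >= 2
    y2 + 4y3 + 2y4 >= 2
    y1, y2, y3, y4 >= 0

Solving the primal: x* = (7.5, 0).
  primal value c^T x* = 15.
Solving the dual: y* = (0, 0, 1, 0).
  dual value b^T y* = 15.
Strong duality: c^T x* = b^T y*. Confirmed.

15


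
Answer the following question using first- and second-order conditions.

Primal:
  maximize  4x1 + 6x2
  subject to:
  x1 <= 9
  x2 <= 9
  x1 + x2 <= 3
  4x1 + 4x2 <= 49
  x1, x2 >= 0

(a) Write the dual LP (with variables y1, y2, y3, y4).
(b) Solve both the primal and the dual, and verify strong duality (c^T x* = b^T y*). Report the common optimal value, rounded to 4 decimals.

The standard primal-dual pair for 'max c^T x s.t. A x <= b, x >= 0' is:
  Dual:  min b^T y  s.t.  A^T y >= c,  y >= 0.

So the dual LP is:
  minimize  9y1 + 9y2 + 3y3 + 49y4
  subject to:
    y1 + y3 + 4y4 >= 4
    y2 + y3 + 4y4 >= 6
    y1, y2, y3, y4 >= 0

Solving the primal: x* = (0, 3).
  primal value c^T x* = 18.
Solving the dual: y* = (0, 0, 6, 0).
  dual value b^T y* = 18.
Strong duality: c^T x* = b^T y*. Confirmed.

18


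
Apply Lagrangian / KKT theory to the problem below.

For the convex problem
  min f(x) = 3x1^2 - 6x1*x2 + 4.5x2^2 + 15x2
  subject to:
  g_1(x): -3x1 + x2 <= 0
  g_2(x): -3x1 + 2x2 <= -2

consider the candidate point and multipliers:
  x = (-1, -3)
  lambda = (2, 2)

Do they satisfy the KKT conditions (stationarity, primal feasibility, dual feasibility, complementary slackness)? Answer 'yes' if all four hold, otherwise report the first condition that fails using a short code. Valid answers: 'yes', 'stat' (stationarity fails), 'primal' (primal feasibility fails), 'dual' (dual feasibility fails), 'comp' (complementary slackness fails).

Gradient of f: grad f(x) = Q x + c = (12, -6)
Constraint values g_i(x) = a_i^T x - b_i:
  g_1((-1, -3)) = 0
  g_2((-1, -3)) = -1
Stationarity residual: grad f(x) + sum_i lambda_i a_i = (0, 0)
  -> stationarity OK
Primal feasibility (all g_i <= 0): OK
Dual feasibility (all lambda_i >= 0): OK
Complementary slackness (lambda_i * g_i(x) = 0 for all i): FAILS

Verdict: the first failing condition is complementary_slackness -> comp.

comp


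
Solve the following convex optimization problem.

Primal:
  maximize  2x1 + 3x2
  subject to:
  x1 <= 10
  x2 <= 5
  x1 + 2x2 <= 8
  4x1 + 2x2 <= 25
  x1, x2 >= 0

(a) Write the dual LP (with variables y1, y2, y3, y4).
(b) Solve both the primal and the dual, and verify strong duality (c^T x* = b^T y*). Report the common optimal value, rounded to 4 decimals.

The standard primal-dual pair for 'max c^T x s.t. A x <= b, x >= 0' is:
  Dual:  min b^T y  s.t.  A^T y >= c,  y >= 0.

So the dual LP is:
  minimize  10y1 + 5y2 + 8y3 + 25y4
  subject to:
    y1 + y3 + 4y4 >= 2
    y2 + 2y3 + 2y4 >= 3
    y1, y2, y3, y4 >= 0

Solving the primal: x* = (5.6667, 1.1667).
  primal value c^T x* = 14.8333.
Solving the dual: y* = (0, 0, 1.3333, 0.1667).
  dual value b^T y* = 14.8333.
Strong duality: c^T x* = b^T y*. Confirmed.

14.8333


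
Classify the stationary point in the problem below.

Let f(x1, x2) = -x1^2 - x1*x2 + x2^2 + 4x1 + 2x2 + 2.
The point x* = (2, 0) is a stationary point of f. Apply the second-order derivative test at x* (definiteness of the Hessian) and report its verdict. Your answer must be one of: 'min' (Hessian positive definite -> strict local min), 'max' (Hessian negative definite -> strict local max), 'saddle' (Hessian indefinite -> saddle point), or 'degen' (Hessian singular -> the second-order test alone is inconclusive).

Compute the Hessian H = grad^2 f:
  H = [[-2, -1], [-1, 2]]
Verify stationarity: grad f(x*) = H x* + g = (0, 0).
Eigenvalues of H: -2.2361, 2.2361.
Eigenvalues have mixed signs, so H is indefinite -> x* is a saddle point.

saddle


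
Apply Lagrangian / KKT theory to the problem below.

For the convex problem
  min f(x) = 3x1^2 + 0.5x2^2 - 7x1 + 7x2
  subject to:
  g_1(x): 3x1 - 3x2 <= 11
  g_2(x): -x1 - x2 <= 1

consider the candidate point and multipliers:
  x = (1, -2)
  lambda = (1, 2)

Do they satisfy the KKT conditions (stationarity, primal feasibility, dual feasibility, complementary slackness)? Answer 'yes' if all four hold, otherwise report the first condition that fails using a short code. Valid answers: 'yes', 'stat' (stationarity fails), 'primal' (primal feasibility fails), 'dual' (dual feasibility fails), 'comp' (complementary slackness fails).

Gradient of f: grad f(x) = Q x + c = (-1, 5)
Constraint values g_i(x) = a_i^T x - b_i:
  g_1((1, -2)) = -2
  g_2((1, -2)) = 0
Stationarity residual: grad f(x) + sum_i lambda_i a_i = (0, 0)
  -> stationarity OK
Primal feasibility (all g_i <= 0): OK
Dual feasibility (all lambda_i >= 0): OK
Complementary slackness (lambda_i * g_i(x) = 0 for all i): FAILS

Verdict: the first failing condition is complementary_slackness -> comp.

comp


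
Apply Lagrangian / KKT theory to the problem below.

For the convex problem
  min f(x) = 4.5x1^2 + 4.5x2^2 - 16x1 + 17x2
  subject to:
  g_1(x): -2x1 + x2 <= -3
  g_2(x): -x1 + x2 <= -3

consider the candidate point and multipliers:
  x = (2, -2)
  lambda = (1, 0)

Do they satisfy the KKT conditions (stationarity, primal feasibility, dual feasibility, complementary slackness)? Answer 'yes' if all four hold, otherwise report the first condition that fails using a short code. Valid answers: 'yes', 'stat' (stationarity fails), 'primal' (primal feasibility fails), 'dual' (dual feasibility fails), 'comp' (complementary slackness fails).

Gradient of f: grad f(x) = Q x + c = (2, -1)
Constraint values g_i(x) = a_i^T x - b_i:
  g_1((2, -2)) = -3
  g_2((2, -2)) = -1
Stationarity residual: grad f(x) + sum_i lambda_i a_i = (0, 0)
  -> stationarity OK
Primal feasibility (all g_i <= 0): OK
Dual feasibility (all lambda_i >= 0): OK
Complementary slackness (lambda_i * g_i(x) = 0 for all i): FAILS

Verdict: the first failing condition is complementary_slackness -> comp.

comp


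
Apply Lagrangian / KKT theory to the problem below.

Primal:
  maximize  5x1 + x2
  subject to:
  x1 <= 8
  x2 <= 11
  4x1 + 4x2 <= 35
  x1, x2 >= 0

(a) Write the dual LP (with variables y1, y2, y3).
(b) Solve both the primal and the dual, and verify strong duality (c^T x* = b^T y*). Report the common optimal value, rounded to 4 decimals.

The standard primal-dual pair for 'max c^T x s.t. A x <= b, x >= 0' is:
  Dual:  min b^T y  s.t.  A^T y >= c,  y >= 0.

So the dual LP is:
  minimize  8y1 + 11y2 + 35y3
  subject to:
    y1 + 4y3 >= 5
    y2 + 4y3 >= 1
    y1, y2, y3 >= 0

Solving the primal: x* = (8, 0.75).
  primal value c^T x* = 40.75.
Solving the dual: y* = (4, 0, 0.25).
  dual value b^T y* = 40.75.
Strong duality: c^T x* = b^T y*. Confirmed.

40.75


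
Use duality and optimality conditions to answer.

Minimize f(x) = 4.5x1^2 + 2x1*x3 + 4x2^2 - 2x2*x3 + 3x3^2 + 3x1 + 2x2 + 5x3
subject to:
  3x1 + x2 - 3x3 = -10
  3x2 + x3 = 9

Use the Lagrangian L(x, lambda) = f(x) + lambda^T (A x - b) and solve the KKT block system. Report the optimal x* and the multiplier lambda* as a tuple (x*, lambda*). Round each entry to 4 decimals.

Form the Lagrangian:
  L(x, lambda) = (1/2) x^T Q x + c^T x + lambda^T (A x - b)
Stationarity (grad_x L = 0): Q x + c + A^T lambda = 0.
Primal feasibility: A x = b.

This gives the KKT block system:
  [ Q   A^T ] [ x     ]   [-c ]
  [ A    0  ] [ lambda ] = [ b ]

Solving the linear system:
  x*      = (-1.6075, 2.1822, 2.4533)
  lambda* = (2.1869, -5.5794)
  f(x*)   = 41.9463

x* = (-1.6075, 2.1822, 2.4533), lambda* = (2.1869, -5.5794)


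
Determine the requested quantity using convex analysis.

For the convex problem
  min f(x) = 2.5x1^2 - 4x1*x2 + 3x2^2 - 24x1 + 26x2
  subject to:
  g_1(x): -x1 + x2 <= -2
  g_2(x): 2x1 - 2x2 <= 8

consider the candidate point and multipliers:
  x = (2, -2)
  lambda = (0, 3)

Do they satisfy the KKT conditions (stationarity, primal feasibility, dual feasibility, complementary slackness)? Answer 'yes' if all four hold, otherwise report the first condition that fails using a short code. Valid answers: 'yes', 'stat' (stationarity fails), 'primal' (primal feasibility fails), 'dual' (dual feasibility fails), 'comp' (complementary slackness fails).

Gradient of f: grad f(x) = Q x + c = (-6, 6)
Constraint values g_i(x) = a_i^T x - b_i:
  g_1((2, -2)) = -2
  g_2((2, -2)) = 0
Stationarity residual: grad f(x) + sum_i lambda_i a_i = (0, 0)
  -> stationarity OK
Primal feasibility (all g_i <= 0): OK
Dual feasibility (all lambda_i >= 0): OK
Complementary slackness (lambda_i * g_i(x) = 0 for all i): OK

Verdict: yes, KKT holds.

yes


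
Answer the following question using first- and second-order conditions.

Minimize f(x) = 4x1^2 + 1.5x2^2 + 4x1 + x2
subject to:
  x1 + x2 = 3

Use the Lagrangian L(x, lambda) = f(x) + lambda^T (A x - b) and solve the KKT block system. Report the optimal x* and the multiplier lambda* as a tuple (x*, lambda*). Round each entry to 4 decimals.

Form the Lagrangian:
  L(x, lambda) = (1/2) x^T Q x + c^T x + lambda^T (A x - b)
Stationarity (grad_x L = 0): Q x + c + A^T lambda = 0.
Primal feasibility: A x = b.

This gives the KKT block system:
  [ Q   A^T ] [ x     ]   [-c ]
  [ A    0  ] [ lambda ] = [ b ]

Solving the linear system:
  x*      = (0.5455, 2.4545)
  lambda* = (-8.3636)
  f(x*)   = 14.8636

x* = (0.5455, 2.4545), lambda* = (-8.3636)


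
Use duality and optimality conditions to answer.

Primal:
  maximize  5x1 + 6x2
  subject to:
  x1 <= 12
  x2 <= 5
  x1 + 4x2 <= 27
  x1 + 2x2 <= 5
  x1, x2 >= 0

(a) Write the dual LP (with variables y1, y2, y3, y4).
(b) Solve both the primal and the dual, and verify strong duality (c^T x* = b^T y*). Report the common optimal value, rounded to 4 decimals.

The standard primal-dual pair for 'max c^T x s.t. A x <= b, x >= 0' is:
  Dual:  min b^T y  s.t.  A^T y >= c,  y >= 0.

So the dual LP is:
  minimize  12y1 + 5y2 + 27y3 + 5y4
  subject to:
    y1 + y3 + y4 >= 5
    y2 + 4y3 + 2y4 >= 6
    y1, y2, y3, y4 >= 0

Solving the primal: x* = (5, 0).
  primal value c^T x* = 25.
Solving the dual: y* = (0, 0, 0, 5).
  dual value b^T y* = 25.
Strong duality: c^T x* = b^T y*. Confirmed.

25


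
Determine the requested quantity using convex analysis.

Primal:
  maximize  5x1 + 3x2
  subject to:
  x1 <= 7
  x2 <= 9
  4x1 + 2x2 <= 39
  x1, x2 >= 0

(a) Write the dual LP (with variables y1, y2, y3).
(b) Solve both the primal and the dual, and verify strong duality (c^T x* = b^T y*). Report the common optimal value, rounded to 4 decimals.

The standard primal-dual pair for 'max c^T x s.t. A x <= b, x >= 0' is:
  Dual:  min b^T y  s.t.  A^T y >= c,  y >= 0.

So the dual LP is:
  minimize  7y1 + 9y2 + 39y3
  subject to:
    y1 + 4y3 >= 5
    y2 + 2y3 >= 3
    y1, y2, y3 >= 0

Solving the primal: x* = (5.25, 9).
  primal value c^T x* = 53.25.
Solving the dual: y* = (0, 0.5, 1.25).
  dual value b^T y* = 53.25.
Strong duality: c^T x* = b^T y*. Confirmed.

53.25


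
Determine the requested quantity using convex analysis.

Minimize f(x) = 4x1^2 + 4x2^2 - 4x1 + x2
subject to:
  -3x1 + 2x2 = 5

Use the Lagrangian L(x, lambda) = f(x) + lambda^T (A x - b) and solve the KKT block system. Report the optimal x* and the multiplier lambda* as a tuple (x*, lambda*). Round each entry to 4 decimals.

Form the Lagrangian:
  L(x, lambda) = (1/2) x^T Q x + c^T x + lambda^T (A x - b)
Stationarity (grad_x L = 0): Q x + c + A^T lambda = 0.
Primal feasibility: A x = b.

This gives the KKT block system:
  [ Q   A^T ] [ x     ]   [-c ]
  [ A    0  ] [ lambda ] = [ b ]

Solving the linear system:
  x*      = (-1.0577, 0.9135)
  lambda* = (-4.1538)
  f(x*)   = 12.9567

x* = (-1.0577, 0.9135), lambda* = (-4.1538)


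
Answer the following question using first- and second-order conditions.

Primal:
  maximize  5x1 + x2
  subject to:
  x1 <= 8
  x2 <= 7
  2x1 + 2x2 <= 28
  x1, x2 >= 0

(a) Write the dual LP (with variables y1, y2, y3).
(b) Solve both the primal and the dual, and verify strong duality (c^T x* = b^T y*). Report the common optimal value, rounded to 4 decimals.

The standard primal-dual pair for 'max c^T x s.t. A x <= b, x >= 0' is:
  Dual:  min b^T y  s.t.  A^T y >= c,  y >= 0.

So the dual LP is:
  minimize  8y1 + 7y2 + 28y3
  subject to:
    y1 + 2y3 >= 5
    y2 + 2y3 >= 1
    y1, y2, y3 >= 0

Solving the primal: x* = (8, 6).
  primal value c^T x* = 46.
Solving the dual: y* = (4, 0, 0.5).
  dual value b^T y* = 46.
Strong duality: c^T x* = b^T y*. Confirmed.

46


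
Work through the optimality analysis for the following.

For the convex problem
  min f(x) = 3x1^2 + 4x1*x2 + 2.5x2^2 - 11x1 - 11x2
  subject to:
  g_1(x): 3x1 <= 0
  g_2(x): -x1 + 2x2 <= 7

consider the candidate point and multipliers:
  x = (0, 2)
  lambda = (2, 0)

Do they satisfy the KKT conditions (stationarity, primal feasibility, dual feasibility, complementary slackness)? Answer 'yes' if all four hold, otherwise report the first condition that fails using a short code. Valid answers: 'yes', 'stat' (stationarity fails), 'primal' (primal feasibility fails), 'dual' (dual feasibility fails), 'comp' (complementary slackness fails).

Gradient of f: grad f(x) = Q x + c = (-3, -1)
Constraint values g_i(x) = a_i^T x - b_i:
  g_1((0, 2)) = 0
  g_2((0, 2)) = -3
Stationarity residual: grad f(x) + sum_i lambda_i a_i = (3, -1)
  -> stationarity FAILS
Primal feasibility (all g_i <= 0): OK
Dual feasibility (all lambda_i >= 0): OK
Complementary slackness (lambda_i * g_i(x) = 0 for all i): OK

Verdict: the first failing condition is stationarity -> stat.

stat


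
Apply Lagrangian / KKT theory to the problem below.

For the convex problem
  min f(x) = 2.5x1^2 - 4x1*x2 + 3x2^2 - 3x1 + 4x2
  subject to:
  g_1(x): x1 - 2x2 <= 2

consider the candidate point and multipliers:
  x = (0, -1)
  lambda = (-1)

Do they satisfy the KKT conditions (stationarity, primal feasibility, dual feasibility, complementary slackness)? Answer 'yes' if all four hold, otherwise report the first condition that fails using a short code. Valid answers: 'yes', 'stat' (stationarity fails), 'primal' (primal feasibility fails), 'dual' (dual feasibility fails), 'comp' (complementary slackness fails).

Gradient of f: grad f(x) = Q x + c = (1, -2)
Constraint values g_i(x) = a_i^T x - b_i:
  g_1((0, -1)) = 0
Stationarity residual: grad f(x) + sum_i lambda_i a_i = (0, 0)
  -> stationarity OK
Primal feasibility (all g_i <= 0): OK
Dual feasibility (all lambda_i >= 0): FAILS
Complementary slackness (lambda_i * g_i(x) = 0 for all i): OK

Verdict: the first failing condition is dual_feasibility -> dual.

dual


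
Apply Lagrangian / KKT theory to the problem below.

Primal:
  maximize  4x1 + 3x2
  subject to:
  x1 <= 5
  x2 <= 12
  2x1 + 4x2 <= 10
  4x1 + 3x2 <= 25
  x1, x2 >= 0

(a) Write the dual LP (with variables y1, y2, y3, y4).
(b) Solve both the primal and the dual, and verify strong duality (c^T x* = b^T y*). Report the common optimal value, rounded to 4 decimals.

The standard primal-dual pair for 'max c^T x s.t. A x <= b, x >= 0' is:
  Dual:  min b^T y  s.t.  A^T y >= c,  y >= 0.

So the dual LP is:
  minimize  5y1 + 12y2 + 10y3 + 25y4
  subject to:
    y1 + 2y3 + 4y4 >= 4
    y2 + 4y3 + 3y4 >= 3
    y1, y2, y3, y4 >= 0

Solving the primal: x* = (5, 0).
  primal value c^T x* = 20.
Solving the dual: y* = (2.5, 0, 0.75, 0).
  dual value b^T y* = 20.
Strong duality: c^T x* = b^T y*. Confirmed.

20


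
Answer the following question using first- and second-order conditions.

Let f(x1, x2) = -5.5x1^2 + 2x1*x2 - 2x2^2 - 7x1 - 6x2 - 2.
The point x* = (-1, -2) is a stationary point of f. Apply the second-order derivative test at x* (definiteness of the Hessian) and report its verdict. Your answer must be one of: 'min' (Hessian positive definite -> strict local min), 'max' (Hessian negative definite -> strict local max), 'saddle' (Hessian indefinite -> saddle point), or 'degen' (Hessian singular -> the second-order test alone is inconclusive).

Compute the Hessian H = grad^2 f:
  H = [[-11, 2], [2, -4]]
Verify stationarity: grad f(x*) = H x* + g = (0, 0).
Eigenvalues of H: -11.5311, -3.4689.
Both eigenvalues < 0, so H is negative definite -> x* is a strict local max.

max


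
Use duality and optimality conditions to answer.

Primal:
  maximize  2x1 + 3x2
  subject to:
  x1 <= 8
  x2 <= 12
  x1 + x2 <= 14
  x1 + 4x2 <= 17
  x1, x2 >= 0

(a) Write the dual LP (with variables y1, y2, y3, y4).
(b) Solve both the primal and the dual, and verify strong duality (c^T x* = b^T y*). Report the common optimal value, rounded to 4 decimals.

The standard primal-dual pair for 'max c^T x s.t. A x <= b, x >= 0' is:
  Dual:  min b^T y  s.t.  A^T y >= c,  y >= 0.

So the dual LP is:
  minimize  8y1 + 12y2 + 14y3 + 17y4
  subject to:
    y1 + y3 + y4 >= 2
    y2 + y3 + 4y4 >= 3
    y1, y2, y3, y4 >= 0

Solving the primal: x* = (8, 2.25).
  primal value c^T x* = 22.75.
Solving the dual: y* = (1.25, 0, 0, 0.75).
  dual value b^T y* = 22.75.
Strong duality: c^T x* = b^T y*. Confirmed.

22.75


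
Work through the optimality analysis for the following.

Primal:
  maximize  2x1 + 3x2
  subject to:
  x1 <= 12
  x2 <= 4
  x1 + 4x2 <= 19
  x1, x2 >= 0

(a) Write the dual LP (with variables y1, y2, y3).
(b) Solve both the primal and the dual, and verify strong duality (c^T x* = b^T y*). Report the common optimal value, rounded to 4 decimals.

The standard primal-dual pair for 'max c^T x s.t. A x <= b, x >= 0' is:
  Dual:  min b^T y  s.t.  A^T y >= c,  y >= 0.

So the dual LP is:
  minimize  12y1 + 4y2 + 19y3
  subject to:
    y1 + y3 >= 2
    y2 + 4y3 >= 3
    y1, y2, y3 >= 0

Solving the primal: x* = (12, 1.75).
  primal value c^T x* = 29.25.
Solving the dual: y* = (1.25, 0, 0.75).
  dual value b^T y* = 29.25.
Strong duality: c^T x* = b^T y*. Confirmed.

29.25


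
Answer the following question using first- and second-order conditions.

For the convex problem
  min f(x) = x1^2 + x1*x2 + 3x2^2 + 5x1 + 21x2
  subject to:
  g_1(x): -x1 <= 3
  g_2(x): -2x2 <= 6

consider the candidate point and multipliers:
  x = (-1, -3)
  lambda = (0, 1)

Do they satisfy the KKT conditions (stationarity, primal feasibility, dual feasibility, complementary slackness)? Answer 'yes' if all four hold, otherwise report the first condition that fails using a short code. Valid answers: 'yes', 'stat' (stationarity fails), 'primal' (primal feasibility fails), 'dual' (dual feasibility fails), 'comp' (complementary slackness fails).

Gradient of f: grad f(x) = Q x + c = (0, 2)
Constraint values g_i(x) = a_i^T x - b_i:
  g_1((-1, -3)) = -2
  g_2((-1, -3)) = 0
Stationarity residual: grad f(x) + sum_i lambda_i a_i = (0, 0)
  -> stationarity OK
Primal feasibility (all g_i <= 0): OK
Dual feasibility (all lambda_i >= 0): OK
Complementary slackness (lambda_i * g_i(x) = 0 for all i): OK

Verdict: yes, KKT holds.

yes


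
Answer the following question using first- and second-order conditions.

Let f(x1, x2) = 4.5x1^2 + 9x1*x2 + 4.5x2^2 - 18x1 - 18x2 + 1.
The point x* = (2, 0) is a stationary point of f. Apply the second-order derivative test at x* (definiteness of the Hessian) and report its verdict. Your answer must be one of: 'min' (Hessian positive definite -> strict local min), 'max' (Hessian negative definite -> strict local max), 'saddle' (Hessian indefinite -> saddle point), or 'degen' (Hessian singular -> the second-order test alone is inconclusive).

Compute the Hessian H = grad^2 f:
  H = [[9, 9], [9, 9]]
Verify stationarity: grad f(x*) = H x* + g = (0, 0).
Eigenvalues of H: 0, 18.
H has a zero eigenvalue (singular; positive semidefinite but not definite), so H is neither positive definite, negative definite, nor indefinite. The second-order test alone is inconclusive -> degen.
(Indeed, f is constant along the null direction of H through x*, so x* is not a strict local extremum.)

degen


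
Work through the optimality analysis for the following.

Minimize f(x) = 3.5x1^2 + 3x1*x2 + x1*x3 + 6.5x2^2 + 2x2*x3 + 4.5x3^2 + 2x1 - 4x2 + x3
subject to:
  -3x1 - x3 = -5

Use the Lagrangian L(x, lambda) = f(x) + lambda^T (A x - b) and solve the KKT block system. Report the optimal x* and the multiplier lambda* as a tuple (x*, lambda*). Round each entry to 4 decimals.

Form the Lagrangian:
  L(x, lambda) = (1/2) x^T Q x + c^T x + lambda^T (A x - b)
Stationarity (grad_x L = 0): Q x + c + A^T lambda = 0.
Primal feasibility: A x = b.

This gives the KKT block system:
  [ Q   A^T ] [ x     ]   [-c ]
  [ A    0  ] [ lambda ] = [ b ]

Solving the linear system:
  x*      = (1.5941, -0.0937, 0.2176)
  lambda* = (4.3652)
  f(x*)   = 12.8032

x* = (1.5941, -0.0937, 0.2176), lambda* = (4.3652)


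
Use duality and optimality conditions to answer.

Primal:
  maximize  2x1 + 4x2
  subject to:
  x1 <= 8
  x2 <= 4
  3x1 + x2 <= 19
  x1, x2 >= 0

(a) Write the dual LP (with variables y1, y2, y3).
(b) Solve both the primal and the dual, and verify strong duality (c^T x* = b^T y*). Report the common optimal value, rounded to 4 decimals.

The standard primal-dual pair for 'max c^T x s.t. A x <= b, x >= 0' is:
  Dual:  min b^T y  s.t.  A^T y >= c,  y >= 0.

So the dual LP is:
  minimize  8y1 + 4y2 + 19y3
  subject to:
    y1 + 3y3 >= 2
    y2 + y3 >= 4
    y1, y2, y3 >= 0

Solving the primal: x* = (5, 4).
  primal value c^T x* = 26.
Solving the dual: y* = (0, 3.3333, 0.6667).
  dual value b^T y* = 26.
Strong duality: c^T x* = b^T y*. Confirmed.

26


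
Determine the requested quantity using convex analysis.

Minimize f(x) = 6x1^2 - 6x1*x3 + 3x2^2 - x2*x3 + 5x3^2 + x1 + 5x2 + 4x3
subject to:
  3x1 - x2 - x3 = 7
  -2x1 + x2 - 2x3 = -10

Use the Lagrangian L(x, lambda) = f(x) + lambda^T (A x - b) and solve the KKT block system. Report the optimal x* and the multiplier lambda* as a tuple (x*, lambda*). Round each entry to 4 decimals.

Form the Lagrangian:
  L(x, lambda) = (1/2) x^T Q x + c^T x + lambda^T (A x - b)
Stationarity (grad_x L = 0): Q x + c + A^T lambda = 0.
Primal feasibility: A x = b.

This gives the KKT block system:
  [ Q   A^T ] [ x     ]   [-c ]
  [ A    0  ] [ lambda ] = [ b ]

Solving the linear system:
  x*      = (2.3, -1.8667, 1.7667)
  lambda* = (-2.0667, 5.9)
  f(x*)   = 36.75

x* = (2.3, -1.8667, 1.7667), lambda* = (-2.0667, 5.9)


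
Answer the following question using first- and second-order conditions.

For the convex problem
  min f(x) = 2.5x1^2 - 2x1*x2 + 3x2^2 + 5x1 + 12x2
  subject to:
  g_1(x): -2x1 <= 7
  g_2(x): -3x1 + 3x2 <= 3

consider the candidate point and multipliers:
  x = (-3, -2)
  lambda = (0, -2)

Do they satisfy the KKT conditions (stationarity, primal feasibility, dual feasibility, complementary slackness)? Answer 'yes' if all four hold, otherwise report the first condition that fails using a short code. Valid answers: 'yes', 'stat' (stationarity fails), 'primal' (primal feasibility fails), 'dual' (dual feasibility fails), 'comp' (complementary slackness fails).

Gradient of f: grad f(x) = Q x + c = (-6, 6)
Constraint values g_i(x) = a_i^T x - b_i:
  g_1((-3, -2)) = -1
  g_2((-3, -2)) = 0
Stationarity residual: grad f(x) + sum_i lambda_i a_i = (0, 0)
  -> stationarity OK
Primal feasibility (all g_i <= 0): OK
Dual feasibility (all lambda_i >= 0): FAILS
Complementary slackness (lambda_i * g_i(x) = 0 for all i): OK

Verdict: the first failing condition is dual_feasibility -> dual.

dual


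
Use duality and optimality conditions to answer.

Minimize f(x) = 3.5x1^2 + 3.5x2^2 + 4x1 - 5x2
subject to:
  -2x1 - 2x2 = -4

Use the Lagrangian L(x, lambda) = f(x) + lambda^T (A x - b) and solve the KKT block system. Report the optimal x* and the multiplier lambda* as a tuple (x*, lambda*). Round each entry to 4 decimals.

Form the Lagrangian:
  L(x, lambda) = (1/2) x^T Q x + c^T x + lambda^T (A x - b)
Stationarity (grad_x L = 0): Q x + c + A^T lambda = 0.
Primal feasibility: A x = b.

This gives the KKT block system:
  [ Q   A^T ] [ x     ]   [-c ]
  [ A    0  ] [ lambda ] = [ b ]

Solving the linear system:
  x*      = (0.3571, 1.6429)
  lambda* = (3.25)
  f(x*)   = 3.1071

x* = (0.3571, 1.6429), lambda* = (3.25)


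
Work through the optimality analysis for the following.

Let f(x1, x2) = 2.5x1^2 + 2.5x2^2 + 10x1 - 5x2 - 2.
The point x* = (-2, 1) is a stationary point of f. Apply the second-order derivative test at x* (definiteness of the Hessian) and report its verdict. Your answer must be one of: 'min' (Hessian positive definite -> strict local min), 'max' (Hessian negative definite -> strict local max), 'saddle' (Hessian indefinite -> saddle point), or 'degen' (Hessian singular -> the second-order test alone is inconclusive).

Compute the Hessian H = grad^2 f:
  H = [[5, 0], [0, 5]]
Verify stationarity: grad f(x*) = H x* + g = (0, 0).
Eigenvalues of H: 5, 5.
Both eigenvalues > 0, so H is positive definite -> x* is a strict local min.

min


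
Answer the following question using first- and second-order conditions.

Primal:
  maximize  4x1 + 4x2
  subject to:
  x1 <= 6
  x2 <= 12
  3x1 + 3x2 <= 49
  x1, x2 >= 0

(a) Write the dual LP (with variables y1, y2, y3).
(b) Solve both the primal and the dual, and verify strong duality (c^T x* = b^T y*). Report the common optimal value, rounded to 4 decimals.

The standard primal-dual pair for 'max c^T x s.t. A x <= b, x >= 0' is:
  Dual:  min b^T y  s.t.  A^T y >= c,  y >= 0.

So the dual LP is:
  minimize  6y1 + 12y2 + 49y3
  subject to:
    y1 + 3y3 >= 4
    y2 + 3y3 >= 4
    y1, y2, y3 >= 0

Solving the primal: x* = (4.3333, 12).
  primal value c^T x* = 65.3333.
Solving the dual: y* = (0, 0, 1.3333).
  dual value b^T y* = 65.3333.
Strong duality: c^T x* = b^T y*. Confirmed.

65.3333


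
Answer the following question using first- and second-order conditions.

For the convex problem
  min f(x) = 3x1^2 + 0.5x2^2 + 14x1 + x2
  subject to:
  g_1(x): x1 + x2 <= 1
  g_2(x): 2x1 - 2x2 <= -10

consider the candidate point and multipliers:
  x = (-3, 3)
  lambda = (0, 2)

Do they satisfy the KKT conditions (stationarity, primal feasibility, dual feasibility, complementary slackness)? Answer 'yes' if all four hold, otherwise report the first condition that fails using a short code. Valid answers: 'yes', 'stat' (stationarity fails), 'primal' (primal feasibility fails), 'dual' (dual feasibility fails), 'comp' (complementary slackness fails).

Gradient of f: grad f(x) = Q x + c = (-4, 4)
Constraint values g_i(x) = a_i^T x - b_i:
  g_1((-3, 3)) = -1
  g_2((-3, 3)) = -2
Stationarity residual: grad f(x) + sum_i lambda_i a_i = (0, 0)
  -> stationarity OK
Primal feasibility (all g_i <= 0): OK
Dual feasibility (all lambda_i >= 0): OK
Complementary slackness (lambda_i * g_i(x) = 0 for all i): FAILS

Verdict: the first failing condition is complementary_slackness -> comp.

comp


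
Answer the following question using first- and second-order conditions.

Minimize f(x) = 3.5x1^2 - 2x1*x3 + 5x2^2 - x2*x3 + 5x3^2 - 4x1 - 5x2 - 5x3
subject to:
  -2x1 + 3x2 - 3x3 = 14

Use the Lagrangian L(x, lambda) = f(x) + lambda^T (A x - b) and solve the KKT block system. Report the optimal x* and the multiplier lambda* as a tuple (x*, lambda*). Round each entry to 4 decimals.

Form the Lagrangian:
  L(x, lambda) = (1/2) x^T Q x + c^T x + lambda^T (A x - b)
Stationarity (grad_x L = 0): Q x + c + A^T lambda = 0.
Primal feasibility: A x = b.

This gives the KKT block system:
  [ Q   A^T ] [ x     ]   [-c ]
  [ A    0  ] [ lambda ] = [ b ]

Solving the linear system:
  x*      = (-1.5789, 2.1871, -1.4269)
  lambda* = (-6.0994)
  f(x*)   = 43.9532

x* = (-1.5789, 2.1871, -1.4269), lambda* = (-6.0994)


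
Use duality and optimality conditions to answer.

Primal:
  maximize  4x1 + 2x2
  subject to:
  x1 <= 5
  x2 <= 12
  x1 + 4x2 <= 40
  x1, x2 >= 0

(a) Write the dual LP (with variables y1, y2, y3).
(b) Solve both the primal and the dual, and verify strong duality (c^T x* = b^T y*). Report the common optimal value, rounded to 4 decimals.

The standard primal-dual pair for 'max c^T x s.t. A x <= b, x >= 0' is:
  Dual:  min b^T y  s.t.  A^T y >= c,  y >= 0.

So the dual LP is:
  minimize  5y1 + 12y2 + 40y3
  subject to:
    y1 + y3 >= 4
    y2 + 4y3 >= 2
    y1, y2, y3 >= 0

Solving the primal: x* = (5, 8.75).
  primal value c^T x* = 37.5.
Solving the dual: y* = (3.5, 0, 0.5).
  dual value b^T y* = 37.5.
Strong duality: c^T x* = b^T y*. Confirmed.

37.5


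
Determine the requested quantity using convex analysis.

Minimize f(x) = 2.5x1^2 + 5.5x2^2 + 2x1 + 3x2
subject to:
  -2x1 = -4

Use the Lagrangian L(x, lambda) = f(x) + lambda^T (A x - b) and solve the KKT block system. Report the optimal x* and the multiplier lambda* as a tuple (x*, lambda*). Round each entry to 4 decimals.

Form the Lagrangian:
  L(x, lambda) = (1/2) x^T Q x + c^T x + lambda^T (A x - b)
Stationarity (grad_x L = 0): Q x + c + A^T lambda = 0.
Primal feasibility: A x = b.

This gives the KKT block system:
  [ Q   A^T ] [ x     ]   [-c ]
  [ A    0  ] [ lambda ] = [ b ]

Solving the linear system:
  x*      = (2, -0.2727)
  lambda* = (6)
  f(x*)   = 13.5909

x* = (2, -0.2727), lambda* = (6)


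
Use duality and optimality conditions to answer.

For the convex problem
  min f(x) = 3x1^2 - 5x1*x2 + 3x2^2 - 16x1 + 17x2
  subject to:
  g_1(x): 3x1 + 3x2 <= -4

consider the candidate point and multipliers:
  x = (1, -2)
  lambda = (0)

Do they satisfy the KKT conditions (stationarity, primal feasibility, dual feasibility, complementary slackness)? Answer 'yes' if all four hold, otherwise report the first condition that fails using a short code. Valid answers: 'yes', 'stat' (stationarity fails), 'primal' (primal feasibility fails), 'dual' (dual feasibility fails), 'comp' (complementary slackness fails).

Gradient of f: grad f(x) = Q x + c = (0, 0)
Constraint values g_i(x) = a_i^T x - b_i:
  g_1((1, -2)) = 1
Stationarity residual: grad f(x) + sum_i lambda_i a_i = (0, 0)
  -> stationarity OK
Primal feasibility (all g_i <= 0): FAILS
Dual feasibility (all lambda_i >= 0): OK
Complementary slackness (lambda_i * g_i(x) = 0 for all i): OK

Verdict: the first failing condition is primal_feasibility -> primal.

primal


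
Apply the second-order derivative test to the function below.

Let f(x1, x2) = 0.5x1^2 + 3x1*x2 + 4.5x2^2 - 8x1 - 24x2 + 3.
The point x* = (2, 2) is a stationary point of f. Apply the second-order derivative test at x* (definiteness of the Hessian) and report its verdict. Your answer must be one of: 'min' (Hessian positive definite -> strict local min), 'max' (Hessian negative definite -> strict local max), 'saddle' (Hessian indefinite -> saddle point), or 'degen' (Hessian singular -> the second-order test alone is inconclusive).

Compute the Hessian H = grad^2 f:
  H = [[1, 3], [3, 9]]
Verify stationarity: grad f(x*) = H x* + g = (0, 0).
Eigenvalues of H: 0, 10.
H has a zero eigenvalue (singular; positive semidefinite but not definite), so H is neither positive definite, negative definite, nor indefinite. The second-order test alone is inconclusive -> degen.
(Indeed, f is constant along the null direction of H through x*, so x* is not a strict local extremum.)

degen


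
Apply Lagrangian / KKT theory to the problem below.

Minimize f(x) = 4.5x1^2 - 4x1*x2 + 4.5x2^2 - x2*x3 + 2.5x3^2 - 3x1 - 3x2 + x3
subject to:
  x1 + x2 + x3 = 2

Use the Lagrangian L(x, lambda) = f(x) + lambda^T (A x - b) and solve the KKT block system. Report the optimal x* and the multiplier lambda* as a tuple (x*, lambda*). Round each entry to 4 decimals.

Form the Lagrangian:
  L(x, lambda) = (1/2) x^T Q x + c^T x + lambda^T (A x - b)
Stationarity (grad_x L = 0): Q x + c + A^T lambda = 0.
Primal feasibility: A x = b.

This gives the KKT block system:
  [ Q   A^T ] [ x     ]   [-c ]
  [ A    0  ] [ lambda ] = [ b ]

Solving the linear system:
  x*      = (0.8727, 0.8909, 0.2364)
  lambda* = (-1.2909)
  f(x*)   = -1.2364

x* = (0.8727, 0.8909, 0.2364), lambda* = (-1.2909)


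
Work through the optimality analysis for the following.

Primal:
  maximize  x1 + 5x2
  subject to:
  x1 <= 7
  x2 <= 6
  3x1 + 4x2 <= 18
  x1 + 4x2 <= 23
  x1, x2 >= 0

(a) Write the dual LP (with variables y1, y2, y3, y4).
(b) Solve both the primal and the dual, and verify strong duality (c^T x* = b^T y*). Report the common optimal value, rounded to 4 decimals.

The standard primal-dual pair for 'max c^T x s.t. A x <= b, x >= 0' is:
  Dual:  min b^T y  s.t.  A^T y >= c,  y >= 0.

So the dual LP is:
  minimize  7y1 + 6y2 + 18y3 + 23y4
  subject to:
    y1 + 3y3 + y4 >= 1
    y2 + 4y3 + 4y4 >= 5
    y1, y2, y3, y4 >= 0

Solving the primal: x* = (0, 4.5).
  primal value c^T x* = 22.5.
Solving the dual: y* = (0, 0, 1.25, 0).
  dual value b^T y* = 22.5.
Strong duality: c^T x* = b^T y*. Confirmed.

22.5


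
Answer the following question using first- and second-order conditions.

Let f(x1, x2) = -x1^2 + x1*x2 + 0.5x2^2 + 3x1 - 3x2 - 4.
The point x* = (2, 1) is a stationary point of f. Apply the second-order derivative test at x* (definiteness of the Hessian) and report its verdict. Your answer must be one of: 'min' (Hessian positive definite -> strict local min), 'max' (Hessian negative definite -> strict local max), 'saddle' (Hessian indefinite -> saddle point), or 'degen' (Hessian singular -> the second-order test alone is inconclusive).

Compute the Hessian H = grad^2 f:
  H = [[-2, 1], [1, 1]]
Verify stationarity: grad f(x*) = H x* + g = (0, 0).
Eigenvalues of H: -2.3028, 1.3028.
Eigenvalues have mixed signs, so H is indefinite -> x* is a saddle point.

saddle


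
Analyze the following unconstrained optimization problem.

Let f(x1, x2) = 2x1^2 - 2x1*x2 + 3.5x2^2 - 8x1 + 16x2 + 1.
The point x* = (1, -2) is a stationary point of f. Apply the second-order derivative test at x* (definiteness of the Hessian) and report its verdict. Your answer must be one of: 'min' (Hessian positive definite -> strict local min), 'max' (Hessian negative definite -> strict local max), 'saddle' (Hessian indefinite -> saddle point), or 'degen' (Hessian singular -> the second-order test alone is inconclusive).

Compute the Hessian H = grad^2 f:
  H = [[4, -2], [-2, 7]]
Verify stationarity: grad f(x*) = H x* + g = (0, 0).
Eigenvalues of H: 3, 8.
Both eigenvalues > 0, so H is positive definite -> x* is a strict local min.

min


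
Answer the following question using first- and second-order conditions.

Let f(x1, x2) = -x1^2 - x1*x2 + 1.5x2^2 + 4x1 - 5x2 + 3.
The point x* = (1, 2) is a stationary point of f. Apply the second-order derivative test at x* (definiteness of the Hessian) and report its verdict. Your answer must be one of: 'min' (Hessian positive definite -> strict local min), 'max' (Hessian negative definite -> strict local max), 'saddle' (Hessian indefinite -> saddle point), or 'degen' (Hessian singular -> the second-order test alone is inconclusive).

Compute the Hessian H = grad^2 f:
  H = [[-2, -1], [-1, 3]]
Verify stationarity: grad f(x*) = H x* + g = (0, 0).
Eigenvalues of H: -2.1926, 3.1926.
Eigenvalues have mixed signs, so H is indefinite -> x* is a saddle point.

saddle


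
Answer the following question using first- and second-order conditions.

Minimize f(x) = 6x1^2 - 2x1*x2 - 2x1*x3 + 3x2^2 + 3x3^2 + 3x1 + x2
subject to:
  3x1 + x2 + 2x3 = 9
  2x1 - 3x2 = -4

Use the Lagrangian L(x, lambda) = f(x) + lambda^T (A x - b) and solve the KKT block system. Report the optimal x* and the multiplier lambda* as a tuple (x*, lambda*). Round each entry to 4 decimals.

Form the Lagrangian:
  L(x, lambda) = (1/2) x^T Q x + c^T x + lambda^T (A x - b)
Stationarity (grad_x L = 0): Q x + c + A^T lambda = 0.
Primal feasibility: A x = b.

This gives the KKT block system:
  [ Q   A^T ] [ x     ]   [-c ]
  [ A    0  ] [ lambda ] = [ b ]

Solving the linear system:
  x*      = (1.1013, 2.0675, 1.8143)
  lambda* = (-4.3418, 2.2869)
  f(x*)   = 26.7975

x* = (1.1013, 2.0675, 1.8143), lambda* = (-4.3418, 2.2869)


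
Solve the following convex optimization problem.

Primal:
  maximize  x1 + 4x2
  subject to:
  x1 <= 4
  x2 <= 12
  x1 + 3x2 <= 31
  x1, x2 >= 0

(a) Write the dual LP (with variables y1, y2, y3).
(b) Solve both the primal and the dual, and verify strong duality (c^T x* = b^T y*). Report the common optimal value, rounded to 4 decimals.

The standard primal-dual pair for 'max c^T x s.t. A x <= b, x >= 0' is:
  Dual:  min b^T y  s.t.  A^T y >= c,  y >= 0.

So the dual LP is:
  minimize  4y1 + 12y2 + 31y3
  subject to:
    y1 + y3 >= 1
    y2 + 3y3 >= 4
    y1, y2, y3 >= 0

Solving the primal: x* = (0, 10.3333).
  primal value c^T x* = 41.3333.
Solving the dual: y* = (0, 0, 1.3333).
  dual value b^T y* = 41.3333.
Strong duality: c^T x* = b^T y*. Confirmed.

41.3333


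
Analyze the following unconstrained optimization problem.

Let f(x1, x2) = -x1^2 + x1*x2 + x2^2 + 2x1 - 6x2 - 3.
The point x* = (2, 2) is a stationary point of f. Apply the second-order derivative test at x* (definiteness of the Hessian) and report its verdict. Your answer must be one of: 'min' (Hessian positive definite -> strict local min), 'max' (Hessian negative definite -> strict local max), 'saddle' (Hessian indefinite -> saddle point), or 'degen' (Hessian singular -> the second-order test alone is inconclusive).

Compute the Hessian H = grad^2 f:
  H = [[-2, 1], [1, 2]]
Verify stationarity: grad f(x*) = H x* + g = (0, 0).
Eigenvalues of H: -2.2361, 2.2361.
Eigenvalues have mixed signs, so H is indefinite -> x* is a saddle point.

saddle
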